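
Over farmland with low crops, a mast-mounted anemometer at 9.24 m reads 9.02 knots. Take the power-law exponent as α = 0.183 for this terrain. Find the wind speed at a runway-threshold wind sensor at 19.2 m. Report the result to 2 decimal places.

Power-law profile: V₂ = V₁ · (z₂/z₁)^α
V₂ = 9.02 × (19.2/9.24)^0.183 = 9.02 × (2.0779)^0.183
    = 9.02 × 1.1432 = 10.3118 knots

10.31 knots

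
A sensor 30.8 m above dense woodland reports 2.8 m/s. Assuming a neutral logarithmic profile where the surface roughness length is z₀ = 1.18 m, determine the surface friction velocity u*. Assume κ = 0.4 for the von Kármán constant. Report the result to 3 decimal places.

Log law: V(z) = (u*/κ) · ln(z/z₀) ⇒ u* = κ · V / ln(z/z₀)
u* = 0.4 × 2.8 / ln(30.8/1.18) = 0.4 × 2.8 / 3.2620
   = 1.1200 / 3.2620 = 0.3433 m/s

u* ≈ 0.343 m/s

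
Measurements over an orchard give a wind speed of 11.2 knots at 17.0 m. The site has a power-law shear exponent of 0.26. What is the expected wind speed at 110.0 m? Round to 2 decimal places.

18.20 knots

Power-law profile: V₂ = V₁ · (z₂/z₁)^α
V₂ = 11.2 × (110.0/17.0)^0.26 = 11.2 × (6.4706)^0.26
    = 11.2 × 1.6250 = 18.1997 knots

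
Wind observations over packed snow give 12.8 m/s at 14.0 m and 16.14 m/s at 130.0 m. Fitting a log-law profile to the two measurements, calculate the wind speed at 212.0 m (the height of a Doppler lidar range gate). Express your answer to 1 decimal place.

Log law: V ∝ ln(z/z₀). From the pair, with r = V₁/V₂ = 0.79306,
ln z₀ = (ln z₁ − r·ln z₂)/(1 − r) = (2.6391 − 0.79306×4.8675)/0.20694 = -5.9012 → z₀ = 0.002736 m
V₃ = V₁ · ln(z₃/z₀)/ln(z₁/z₀) = 12.8 × 11.2578/8.5403 = 16.8730 m/s

16.9 m/s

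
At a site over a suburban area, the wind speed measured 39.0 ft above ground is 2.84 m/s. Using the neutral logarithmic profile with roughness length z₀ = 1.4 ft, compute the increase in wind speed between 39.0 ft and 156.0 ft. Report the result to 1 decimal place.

1.2 m/s

Log law: V₂ = V₁ · ln(z₂/z₀)/ln(z₁/z₀) = 2.84 × 4.7134/3.3271 = 4.0233 m/s
ΔV = 4.0233 − 2.84 = 1.1833 m/s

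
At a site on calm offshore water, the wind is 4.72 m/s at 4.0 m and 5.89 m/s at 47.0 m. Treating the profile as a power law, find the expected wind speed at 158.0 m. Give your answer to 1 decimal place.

First find α: α = ln(V₂/V₁)/ln(z₂/z₁) = ln(5.89/4.72)/ln(47.0/4.0) = 0.22145/2.46385 = 0.0899
Extrapolate from 47.0 m to 158.0 m: V₃ = 5.89 × (158.0/47.0)^0.0899 = 5.89 × 1.1151 = 6.5681 m/s

6.6 m/s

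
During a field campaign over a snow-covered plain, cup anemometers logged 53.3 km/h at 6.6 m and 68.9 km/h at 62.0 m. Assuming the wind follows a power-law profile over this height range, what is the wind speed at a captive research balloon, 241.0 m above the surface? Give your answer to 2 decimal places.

80.50 km/h

First find α: α = ln(V₂/V₁)/ln(z₂/z₁) = ln(68.9/53.3)/ln(62.0/6.6) = 0.25672/2.24006 = 0.1146
Extrapolate from 62.0 m to 241.0 m: V₃ = 68.9 × (241.0/62.0)^0.1146 = 68.9 × 1.1684 = 80.4994 km/h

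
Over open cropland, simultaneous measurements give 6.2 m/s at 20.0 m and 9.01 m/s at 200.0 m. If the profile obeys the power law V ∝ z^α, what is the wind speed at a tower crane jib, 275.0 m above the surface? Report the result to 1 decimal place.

9.5 m/s

First find α: α = ln(V₂/V₁)/ln(z₂/z₁) = ln(9.01/6.2)/ln(200.0/20.0) = 0.37379/2.30259 = 0.1623
Extrapolate from 200.0 m to 275.0 m: V₃ = 9.01 × (275.0/200.0)^0.1623 = 9.01 × 1.0531 = 9.4880 m/s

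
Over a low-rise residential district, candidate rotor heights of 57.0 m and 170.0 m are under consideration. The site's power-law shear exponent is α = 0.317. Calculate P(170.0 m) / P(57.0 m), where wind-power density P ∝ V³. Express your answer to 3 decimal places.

Speed ratio: V_B/V_A = (z_B/z_A)^α = (170.0/57.0)^0.317 = (2.9825)^0.317 = 1.41397
Power-density ratio: P_B/P_A = (V_B/V_A)³ = (1.41397)³ = 2.82696

2.827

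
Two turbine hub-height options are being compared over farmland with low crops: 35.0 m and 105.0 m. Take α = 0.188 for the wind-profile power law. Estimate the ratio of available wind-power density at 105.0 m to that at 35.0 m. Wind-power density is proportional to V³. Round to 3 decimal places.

1.858

Speed ratio: V_B/V_A = (z_B/z_A)^α = (105.0/35.0)^0.188 = (3.0000)^0.188 = 1.22942
Power-density ratio: P_B/P_A = (V_B/V_A)³ = (1.22942)³ = 1.85822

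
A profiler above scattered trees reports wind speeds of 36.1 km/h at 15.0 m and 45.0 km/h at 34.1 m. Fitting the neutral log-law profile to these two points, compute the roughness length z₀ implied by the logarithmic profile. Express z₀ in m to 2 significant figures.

Log law: V(z) ∝ ln(z/z₀). With r = V₁/V₂ = 36.1/45.0 = 0.80222,
r · ln(z₂/z₀) = ln(z₁/z₀) ⇒ ln z₀ = (ln z₁ − r·ln z₂)/(1 − r)
ln z₀ = (2.70805 − 0.80222×3.52930) / 0.19778 = -0.6231
z₀ = exp(-0.6231) = 0.5363 m

z₀ ≈ 0.54 m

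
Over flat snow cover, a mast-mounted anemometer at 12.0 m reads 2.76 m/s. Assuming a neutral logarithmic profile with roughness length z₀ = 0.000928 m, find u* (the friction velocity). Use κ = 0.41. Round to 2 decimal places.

u* ≈ 0.12 m/s

Log law: V(z) = (u*/κ) · ln(z/z₀) ⇒ u* = κ · V / ln(z/z₀)
u* = 0.41 × 2.76 / ln(12.0/0.000928) = 0.41 × 2.76 / 9.4674
   = 1.1316 / 9.4674 = 0.1195 m/s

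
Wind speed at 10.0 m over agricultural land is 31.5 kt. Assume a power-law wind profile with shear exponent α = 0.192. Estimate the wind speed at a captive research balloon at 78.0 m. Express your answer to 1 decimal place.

Power-law profile: V₂ = V₁ · (z₂/z₁)^α
V₂ = 31.5 × (78.0/10.0)^0.192 = 31.5 × (7.8000)^0.192
    = 31.5 × 1.4835 = 46.7297 kt

46.7 kt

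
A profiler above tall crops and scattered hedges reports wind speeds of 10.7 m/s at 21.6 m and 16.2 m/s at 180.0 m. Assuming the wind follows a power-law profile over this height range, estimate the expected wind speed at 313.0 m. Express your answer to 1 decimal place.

First find α: α = ln(V₂/V₁)/ln(z₂/z₁) = ln(16.2/10.7)/ln(180.0/21.6) = 0.41477/2.12026 = 0.1956
Extrapolate from 180.0 m to 313.0 m: V₃ = 16.2 × (313.0/180.0)^0.1956 = 16.2 × 1.1143 = 18.0517 m/s

18.1 m/s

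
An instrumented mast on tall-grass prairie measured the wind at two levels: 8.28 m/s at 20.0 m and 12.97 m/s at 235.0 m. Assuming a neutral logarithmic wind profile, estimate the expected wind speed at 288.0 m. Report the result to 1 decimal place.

Log law: V ∝ ln(z/z₀). From the pair, with r = V₁/V₂ = 0.63840,
ln z₀ = (ln z₁ − r·ln z₂)/(1 − r) = (2.9957 − 0.63840×5.4596)/0.36160 = -1.3541 → z₀ = 0.2582 m
V₃ = V₁ · ln(z₃/z₀)/ln(z₁/z₀) = 8.28 × 7.0171/4.3498 = 13.3571 m/s

13.4 m/s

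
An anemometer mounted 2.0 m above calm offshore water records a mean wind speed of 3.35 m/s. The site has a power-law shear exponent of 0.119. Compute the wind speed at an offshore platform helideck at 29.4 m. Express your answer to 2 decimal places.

Power-law profile: V₂ = V₁ · (z₂/z₁)^α
V₂ = 3.35 × (29.4/2.0)^0.119 = 3.35 × (14.7000)^0.119
    = 3.35 × 1.3769 = 4.6127 m/s

4.61 m/s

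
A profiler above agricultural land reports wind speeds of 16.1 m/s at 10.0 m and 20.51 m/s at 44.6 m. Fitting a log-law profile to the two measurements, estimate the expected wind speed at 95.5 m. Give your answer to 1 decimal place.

22.8 m/s

Log law: V ∝ ln(z/z₀). From the pair, with r = V₁/V₂ = 0.78498,
ln z₀ = (ln z₁ − r·ln z₂)/(1 − r) = (2.3026 − 0.78498×3.7977)/0.21502 = -3.1559 → z₀ = 0.04260 m
V₃ = V₁ · ln(z₃/z₀)/ln(z₁/z₀) = 16.1 × 7.7150/5.4585 = 22.7558 m/s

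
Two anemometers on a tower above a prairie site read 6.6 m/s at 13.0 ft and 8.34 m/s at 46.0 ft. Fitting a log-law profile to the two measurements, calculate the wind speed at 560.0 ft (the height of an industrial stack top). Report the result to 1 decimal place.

11.8 m/s

Log law: V ∝ ln(z/z₀). From the pair, with r = V₁/V₂ = 0.79137,
ln z₀ = (ln z₁ − r·ln z₂)/(1 − r) = (2.5649 − 0.79137×3.8286)/0.20863 = -2.2284 → z₀ = 0.1077 ft
V₃ = V₁ · ln(z₃/z₀)/ln(z₁/z₀) = 6.6 × 8.5563/4.7933 = 11.7813 m/s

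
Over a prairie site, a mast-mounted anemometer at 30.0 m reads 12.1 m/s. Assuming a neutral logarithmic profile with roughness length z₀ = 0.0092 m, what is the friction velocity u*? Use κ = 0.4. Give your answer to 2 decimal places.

u* ≈ 0.60 m/s

Log law: V(z) = (u*/κ) · ln(z/z₀) ⇒ u* = κ · V / ln(z/z₀)
u* = 0.4 × 12.1 / ln(30.0/0.0092) = 0.4 × 12.1 / 8.0897
   = 4.8400 / 8.0897 = 0.5983 m/s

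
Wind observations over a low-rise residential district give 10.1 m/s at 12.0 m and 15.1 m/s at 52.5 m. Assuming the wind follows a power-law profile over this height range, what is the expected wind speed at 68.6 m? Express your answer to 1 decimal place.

16.2 m/s

First find α: α = ln(V₂/V₁)/ln(z₂/z₁) = ln(15.1/10.1)/ln(52.5/12.0) = 0.40216/1.47591 = 0.2725
Extrapolate from 52.5 m to 68.6 m: V₃ = 15.1 × (68.6/52.5)^0.2725 = 15.1 × 1.0756 = 16.2416 m/s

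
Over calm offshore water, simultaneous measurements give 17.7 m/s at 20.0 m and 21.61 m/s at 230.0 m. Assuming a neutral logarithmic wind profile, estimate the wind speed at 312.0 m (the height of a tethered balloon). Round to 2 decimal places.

22.10 m/s

Log law: V ∝ ln(z/z₀). From the pair, with r = V₁/V₂ = 0.81907,
ln z₀ = (ln z₁ − r·ln z₂)/(1 − r) = (2.9957 − 0.81907×5.4381)/0.18093 = -8.0604 → z₀ = 0.0003158 m
V₃ = V₁ · ln(z₃/z₀)/ln(z₁/z₀) = 17.7 × 13.8034/11.0561 = 22.0982 m/s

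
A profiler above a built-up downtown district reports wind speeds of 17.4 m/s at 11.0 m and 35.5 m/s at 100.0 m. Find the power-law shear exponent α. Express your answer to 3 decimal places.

α ≈ 0.323

Power law: V₂/V₁ = (z₂/z₁)^α ⇒ α = ln(V₂/V₁) / ln(z₂/z₁)
α = ln(35.5/17.4) / ln(100.0/11.0) = ln(2.0402) / ln(9.0909)
  = 0.71306 / 2.20727 = 0.32305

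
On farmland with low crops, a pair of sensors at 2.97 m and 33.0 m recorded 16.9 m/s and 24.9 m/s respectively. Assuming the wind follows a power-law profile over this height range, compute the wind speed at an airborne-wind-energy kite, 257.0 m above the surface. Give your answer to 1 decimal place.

34.6 m/s

First find α: α = ln(V₂/V₁)/ln(z₂/z₁) = ln(24.9/16.9)/ln(33.0/2.97) = 0.38755/2.40795 = 0.1609
Extrapolate from 33.0 m to 257.0 m: V₃ = 24.9 × (257.0/33.0)^0.1609 = 24.9 × 1.3915 = 34.6475 m/s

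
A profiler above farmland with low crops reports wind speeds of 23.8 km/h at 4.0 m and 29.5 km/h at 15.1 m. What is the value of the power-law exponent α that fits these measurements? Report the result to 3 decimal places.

Power law: V₂/V₁ = (z₂/z₁)^α ⇒ α = ln(V₂/V₁) / ln(z₂/z₁)
α = ln(29.5/23.8) / ln(15.1/4.0) = ln(1.2395) / ln(3.7750)
  = 0.21470 / 1.32840 = 0.16163

α ≈ 0.162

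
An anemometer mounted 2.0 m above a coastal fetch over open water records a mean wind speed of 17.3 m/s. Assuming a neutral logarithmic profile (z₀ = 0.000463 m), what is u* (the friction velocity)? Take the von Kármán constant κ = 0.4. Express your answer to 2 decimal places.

Log law: V(z) = (u*/κ) · ln(z/z₀) ⇒ u* = κ · V / ln(z/z₀)
u* = 0.4 × 17.3 / ln(2.0/0.000463) = 0.4 × 17.3 / 8.3709
   = 6.9200 / 8.3709 = 0.8267 m/s

u* ≈ 0.83 m/s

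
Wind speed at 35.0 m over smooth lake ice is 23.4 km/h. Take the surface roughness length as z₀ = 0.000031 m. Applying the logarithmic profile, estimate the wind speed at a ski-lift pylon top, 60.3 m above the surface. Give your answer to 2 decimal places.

24.31 km/h

Log law: V(z) ∝ ln(z/z₀), so V₂/V₁ = ln(z₂/z₀) / ln(z₁/z₀).
ln(60.3/0.000031) = 14.4809, ln(35.0/0.000031) = 13.9369
V₂ = 23.4 × 14.4809/13.9369 = 23.4 × 1.0390 = 24.3133 km/h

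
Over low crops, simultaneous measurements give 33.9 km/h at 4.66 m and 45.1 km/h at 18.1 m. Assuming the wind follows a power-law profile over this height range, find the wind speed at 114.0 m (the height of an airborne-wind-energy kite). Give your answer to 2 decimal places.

First find α: α = ln(V₂/V₁)/ln(z₂/z₁) = ln(45.1/33.9)/ln(18.1/4.66) = 0.28547/1.35690 = 0.2104
Extrapolate from 18.1 m to 114.0 m: V₃ = 45.1 × (114.0/18.1)^0.2104 = 45.1 × 1.4728 = 66.4232 km/h

66.42 km/h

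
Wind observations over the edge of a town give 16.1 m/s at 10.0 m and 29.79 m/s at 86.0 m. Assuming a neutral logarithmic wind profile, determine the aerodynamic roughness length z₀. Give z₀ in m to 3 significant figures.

Log law: V(z) ∝ ln(z/z₀). With r = V₁/V₂ = 16.1/29.79 = 0.54045,
r · ln(z₂/z₀) = ln(z₁/z₀) ⇒ ln z₀ = (ln z₁ − r·ln z₂)/(1 − r)
ln z₀ = (2.30259 − 0.54045×4.45435) / 0.45955 = -0.2280
z₀ = exp(-0.2280) = 0.7961 m

z₀ ≈ 0.796 m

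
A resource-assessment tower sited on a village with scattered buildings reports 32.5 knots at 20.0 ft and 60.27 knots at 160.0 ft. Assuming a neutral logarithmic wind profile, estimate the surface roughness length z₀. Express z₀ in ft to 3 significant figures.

z₀ ≈ 1.75 ft

Log law: V(z) ∝ ln(z/z₀). With r = V₁/V₂ = 32.5/60.27 = 0.53924,
r · ln(z₂/z₀) = ln(z₁/z₀) ⇒ ln z₀ = (ln z₁ − r·ln z₂)/(1 − r)
ln z₀ = (2.99573 − 0.53924×5.07517) / 0.46076 = 0.5621
z₀ = exp(0.5621) = 1.754 ft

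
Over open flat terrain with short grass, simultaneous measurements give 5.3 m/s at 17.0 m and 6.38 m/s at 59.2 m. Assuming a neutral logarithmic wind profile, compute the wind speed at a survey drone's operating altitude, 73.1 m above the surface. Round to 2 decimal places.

Log law: V ∝ ln(z/z₀). From the pair, with r = V₁/V₂ = 0.83072,
ln z₀ = (ln z₁ − r·ln z₂)/(1 − r) = (2.8332 − 0.83072×4.0809)/0.16928 = -3.2898 → z₀ = 0.03726 m
V₃ = V₁ · ln(z₃/z₀)/ln(z₁/z₀) = 5.3 × 7.5816/6.1230 = 6.5626 m/s

6.56 m/s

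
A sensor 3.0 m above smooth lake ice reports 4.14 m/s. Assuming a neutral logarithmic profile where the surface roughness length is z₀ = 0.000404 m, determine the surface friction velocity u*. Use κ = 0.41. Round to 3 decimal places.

u* ≈ 0.190 m/s

Log law: V(z) = (u*/κ) · ln(z/z₀) ⇒ u* = κ · V / ln(z/z₀)
u* = 0.41 × 4.14 / ln(3.0/0.000404) = 0.41 × 4.14 / 8.9127
   = 1.6974 / 8.9127 = 0.1904 m/s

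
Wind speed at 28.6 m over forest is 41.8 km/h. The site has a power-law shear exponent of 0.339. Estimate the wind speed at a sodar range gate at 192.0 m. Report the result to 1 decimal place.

79.7 km/h

Power-law profile: V₂ = V₁ · (z₂/z₁)^α
V₂ = 41.8 × (192.0/28.6)^0.339 = 41.8 × (6.7133)^0.339
    = 41.8 × 1.9069 = 79.7090 km/h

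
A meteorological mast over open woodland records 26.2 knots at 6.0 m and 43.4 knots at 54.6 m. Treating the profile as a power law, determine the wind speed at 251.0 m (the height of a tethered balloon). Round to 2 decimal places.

61.50 knots

First find α: α = ln(V₂/V₁)/ln(z₂/z₁) = ln(43.4/26.2)/ln(54.6/6.0) = 0.50470/2.20827 = 0.2285
Extrapolate from 54.6 m to 251.0 m: V₃ = 43.4 × (251.0/54.6)^0.2285 = 43.4 × 1.4171 = 61.5034 knots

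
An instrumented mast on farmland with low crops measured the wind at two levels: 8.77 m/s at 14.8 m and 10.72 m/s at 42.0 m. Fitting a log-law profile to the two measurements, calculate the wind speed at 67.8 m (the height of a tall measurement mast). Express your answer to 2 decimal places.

11.62 m/s

Log law: V ∝ ln(z/z₀). From the pair, with r = V₁/V₂ = 0.81810,
ln z₀ = (ln z₁ − r·ln z₂)/(1 − r) = (2.6946 − 0.81810×3.7377)/0.18190 = -1.9964 → z₀ = 0.1358 m
V₃ = V₁ · ln(z₃/z₀)/ln(z₁/z₀) = 8.77 × 6.2130/4.6910 = 11.6153 m/s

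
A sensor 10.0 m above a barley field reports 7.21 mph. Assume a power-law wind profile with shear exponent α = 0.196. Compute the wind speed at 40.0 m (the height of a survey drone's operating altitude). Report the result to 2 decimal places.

Power-law profile: V₂ = V₁ · (z₂/z₁)^α
V₂ = 7.21 × (40.0/10.0)^0.196 = 7.21 × (4.0000)^0.196
    = 7.21 × 1.3122 = 9.4610 mph

9.46 mph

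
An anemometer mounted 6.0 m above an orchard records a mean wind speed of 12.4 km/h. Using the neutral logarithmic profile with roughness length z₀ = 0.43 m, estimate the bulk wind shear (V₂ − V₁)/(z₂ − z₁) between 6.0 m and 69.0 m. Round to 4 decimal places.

0.1824 km/h/m

Log law: V₂ = V₁ · ln(z₂/z₀)/ln(z₁/z₀) = 12.4 × 5.0781/2.6357 = 23.8902 km/h
ΔV/Δz = (23.8902 − 12.4)/(69.0 − 6.0) = 11.4902/63.0000 = 0.18238 km/h/m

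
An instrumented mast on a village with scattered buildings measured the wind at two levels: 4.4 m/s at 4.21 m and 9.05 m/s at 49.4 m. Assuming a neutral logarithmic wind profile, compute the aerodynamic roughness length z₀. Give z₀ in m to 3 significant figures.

Log law: V(z) ∝ ln(z/z₀). With r = V₁/V₂ = 4.4/9.05 = 0.48619,
r · ln(z₂/z₀) = ln(z₁/z₀) ⇒ ln z₀ = (ln z₁ − r·ln z₂)/(1 − r)
ln z₀ = (1.43746 − 0.48619×3.89995) / 0.51381 = -0.8926
z₀ = exp(-0.8926) = 0.4096 m

z₀ ≈ 0.410 m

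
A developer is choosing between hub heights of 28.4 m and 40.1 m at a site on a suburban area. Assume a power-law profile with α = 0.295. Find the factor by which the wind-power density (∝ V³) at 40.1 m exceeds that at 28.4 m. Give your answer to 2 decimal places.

Speed ratio: V_B/V_A = (z_B/z_A)^α = (40.1/28.4)^0.295 = (1.4120)^0.295 = 1.10713
Power-density ratio: P_B/P_A = (V_B/V_A)³ = (1.10713)³ = 1.35705

1.36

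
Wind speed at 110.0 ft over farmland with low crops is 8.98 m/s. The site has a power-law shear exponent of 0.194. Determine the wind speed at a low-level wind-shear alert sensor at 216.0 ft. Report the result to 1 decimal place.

Power-law profile: V₂ = V₁ · (z₂/z₁)^α
V₂ = 8.98 × (216.0/110.0)^0.194 = 8.98 × (1.9636)^0.194
    = 8.98 × 1.1399 = 10.2360 m/s

10.2 m/s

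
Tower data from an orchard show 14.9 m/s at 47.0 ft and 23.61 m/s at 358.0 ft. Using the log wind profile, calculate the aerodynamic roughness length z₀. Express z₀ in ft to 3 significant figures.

z₀ ≈ 1.46 ft

Log law: V(z) ∝ ln(z/z₀). With r = V₁/V₂ = 14.9/23.61 = 0.63109,
r · ln(z₂/z₀) = ln(z₁/z₀) ⇒ ln z₀ = (ln z₁ − r·ln z₂)/(1 − r)
ln z₀ = (3.85015 − 0.63109×5.88053) / 0.36891 = 0.3768
z₀ = exp(0.3768) = 1.458 ft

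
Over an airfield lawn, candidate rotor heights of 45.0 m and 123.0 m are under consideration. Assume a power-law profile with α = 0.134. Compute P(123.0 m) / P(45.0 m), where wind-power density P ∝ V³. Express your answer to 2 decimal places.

1.50

Speed ratio: V_B/V_A = (z_B/z_A)^α = (123.0/45.0)^0.134 = (2.7333)^0.134 = 1.14424
Power-density ratio: P_B/P_A = (V_B/V_A)³ = (1.14424)³ = 1.49813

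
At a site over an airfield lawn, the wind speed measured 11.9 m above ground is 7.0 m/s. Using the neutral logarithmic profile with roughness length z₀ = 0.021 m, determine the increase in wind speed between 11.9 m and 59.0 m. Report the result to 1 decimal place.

Log law: V₂ = V₁ · ln(z₂/z₀)/ln(z₁/z₀) = 7.0 × 7.9408/6.3398 = 8.7677 m/s
ΔV = 8.7677 − 7.0 = 1.7677 m/s

1.8 m/s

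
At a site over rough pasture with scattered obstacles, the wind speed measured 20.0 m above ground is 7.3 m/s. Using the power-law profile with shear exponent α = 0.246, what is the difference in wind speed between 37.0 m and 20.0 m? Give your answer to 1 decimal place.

1.2 m/s

Power law: V₂ = V₁ · (z₂/z₁)^α = 7.3 × (1.8500)^0.246 = 8.4927 m/s
ΔV = 8.4927 − 7.3 = 1.1927 m/s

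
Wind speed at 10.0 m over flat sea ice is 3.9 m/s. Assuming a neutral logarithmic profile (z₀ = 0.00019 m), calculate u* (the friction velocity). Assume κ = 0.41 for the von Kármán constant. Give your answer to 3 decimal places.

Log law: V(z) = (u*/κ) · ln(z/z₀) ⇒ u* = κ · V / ln(z/z₀)
u* = 0.41 × 3.9 / ln(10.0/0.00019) = 0.41 × 3.9 / 10.8711
   = 1.5990 / 10.8711 = 0.1471 m/s

u* ≈ 0.147 m/s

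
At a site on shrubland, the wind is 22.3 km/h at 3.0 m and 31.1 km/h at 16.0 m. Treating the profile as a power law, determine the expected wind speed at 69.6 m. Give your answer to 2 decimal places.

First find α: α = ln(V₂/V₁)/ln(z₂/z₁) = ln(31.1/22.3)/ln(16.0/3.0) = 0.33262/1.67398 = 0.1987
Extrapolate from 16.0 m to 69.6 m: V₃ = 31.1 × (69.6/16.0)^0.1987 = 31.1 × 1.3393 = 41.6513 km/h

41.65 km/h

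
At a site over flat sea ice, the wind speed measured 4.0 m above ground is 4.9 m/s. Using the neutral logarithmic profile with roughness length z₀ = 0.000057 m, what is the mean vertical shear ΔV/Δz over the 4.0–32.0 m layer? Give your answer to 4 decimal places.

Log law: V₂ = V₁ · ln(z₂/z₀)/ln(z₁/z₀) = 4.9 × 13.2382/11.1588 = 5.8131 m/s
ΔV/Δz = (5.8131 − 4.9)/(32.0 − 4.0) = 0.9131/28.0000 = 0.03261 m/s/m

0.0326 m/s/m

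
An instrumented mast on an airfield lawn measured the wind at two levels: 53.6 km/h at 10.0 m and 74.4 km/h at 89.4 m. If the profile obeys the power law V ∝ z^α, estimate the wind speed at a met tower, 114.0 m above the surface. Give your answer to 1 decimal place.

77.2 km/h

First find α: α = ln(V₂/V₁)/ln(z₂/z₁) = ln(74.4/53.6)/ln(89.4/10.0) = 0.32791/2.19054 = 0.1497
Extrapolate from 89.4 m to 114.0 m: V₃ = 74.4 × (114.0/89.4)^0.1497 = 74.4 × 1.0371 = 77.1570 km/h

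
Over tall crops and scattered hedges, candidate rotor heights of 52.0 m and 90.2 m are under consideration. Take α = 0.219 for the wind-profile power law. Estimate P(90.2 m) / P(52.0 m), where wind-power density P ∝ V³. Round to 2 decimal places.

Speed ratio: V_B/V_A = (z_B/z_A)^α = (90.2/52.0)^0.219 = (1.7346)^0.219 = 1.12820
Power-density ratio: P_B/P_A = (V_B/V_A)³ = (1.12820)³ = 1.43601

1.44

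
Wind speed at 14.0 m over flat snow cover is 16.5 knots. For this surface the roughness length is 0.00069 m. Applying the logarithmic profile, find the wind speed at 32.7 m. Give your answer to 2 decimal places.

Log law: V(z) ∝ ln(z/z₀), so V₂/V₁ = ln(z₂/z₀) / ln(z₁/z₀).
ln(32.7/0.00069) = 10.7662, ln(14.0/0.00069) = 9.9179
V₂ = 16.5 × 10.7662/9.9179 = 16.5 × 1.0855 = 17.9113 knots

17.91 knots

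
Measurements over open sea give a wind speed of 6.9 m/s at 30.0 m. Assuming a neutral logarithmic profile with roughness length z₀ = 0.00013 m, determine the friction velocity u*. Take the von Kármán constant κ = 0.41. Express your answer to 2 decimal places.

Log law: V(z) = (u*/κ) · ln(z/z₀) ⇒ u* = κ · V / ln(z/z₀)
u* = 0.41 × 6.9 / ln(30.0/0.00013) = 0.41 × 6.9 / 12.3492
   = 2.8290 / 12.3492 = 0.2291 m/s

u* ≈ 0.23 m/s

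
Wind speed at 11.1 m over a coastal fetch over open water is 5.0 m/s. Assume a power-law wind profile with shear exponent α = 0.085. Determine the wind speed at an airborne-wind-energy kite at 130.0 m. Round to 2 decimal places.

Power-law profile: V₂ = V₁ · (z₂/z₁)^α
V₂ = 5.0 × (130.0/11.1)^0.085 = 5.0 × (11.7117)^0.085
    = 5.0 × 1.2326 = 6.1631 m/s

6.16 m/s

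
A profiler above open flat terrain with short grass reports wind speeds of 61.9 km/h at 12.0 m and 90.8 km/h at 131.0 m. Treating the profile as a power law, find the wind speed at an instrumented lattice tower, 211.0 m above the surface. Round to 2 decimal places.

98.01 km/h

First find α: α = ln(V₂/V₁)/ln(z₂/z₁) = ln(90.8/61.9)/ln(131.0/12.0) = 0.38314/2.39029 = 0.1603
Extrapolate from 131.0 m to 211.0 m: V₃ = 90.8 × (211.0/131.0)^0.1603 = 90.8 × 1.0794 = 98.0094 km/h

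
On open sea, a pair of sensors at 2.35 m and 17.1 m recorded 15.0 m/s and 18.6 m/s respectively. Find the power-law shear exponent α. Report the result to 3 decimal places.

Power law: V₂/V₁ = (z₂/z₁)^α ⇒ α = ln(V₂/V₁) / ln(z₂/z₁)
α = ln(18.6/15.0) / ln(17.1/2.35) = ln(1.2400) / ln(7.2766)
  = 0.21511 / 1.98466 = 0.10839

α ≈ 0.108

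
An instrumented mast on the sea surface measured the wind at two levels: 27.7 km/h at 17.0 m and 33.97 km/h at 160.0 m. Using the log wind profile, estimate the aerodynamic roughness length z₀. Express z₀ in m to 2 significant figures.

Log law: V(z) ∝ ln(z/z₀). With r = V₁/V₂ = 27.7/33.97 = 0.81543,
r · ln(z₂/z₀) = ln(z₁/z₀) ⇒ ln z₀ = (ln z₁ − r·ln z₂)/(1 − r)
ln z₀ = (2.83321 − 0.81543×5.07517) / 0.18457 = -7.0715
z₀ = exp(-7.0715) = 0.0008490 m

z₀ ≈ 0.00085 m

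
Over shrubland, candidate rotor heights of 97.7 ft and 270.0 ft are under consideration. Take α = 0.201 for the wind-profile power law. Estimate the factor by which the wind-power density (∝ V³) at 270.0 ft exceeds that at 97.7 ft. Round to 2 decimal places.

Speed ratio: V_B/V_A = (z_B/z_A)^α = (270.0/97.7)^0.201 = (2.7636)^0.201 = 1.22669
Power-density ratio: P_B/P_A = (V_B/V_A)³ = (1.22669)³ = 1.84589

1.85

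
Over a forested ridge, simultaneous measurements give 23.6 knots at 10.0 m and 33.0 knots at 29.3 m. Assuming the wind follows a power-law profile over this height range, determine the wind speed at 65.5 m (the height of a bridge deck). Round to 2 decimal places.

42.41 knots

First find α: α = ln(V₂/V₁)/ln(z₂/z₁) = ln(33.0/23.6)/ln(29.3/10.0) = 0.33526/1.07500 = 0.3119
Extrapolate from 29.3 m to 65.5 m: V₃ = 33.0 × (65.5/29.3)^0.3119 = 33.0 × 1.2852 = 42.4105 knots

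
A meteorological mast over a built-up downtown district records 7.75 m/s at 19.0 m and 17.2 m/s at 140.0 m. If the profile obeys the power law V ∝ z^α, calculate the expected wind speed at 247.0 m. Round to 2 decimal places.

First find α: α = ln(V₂/V₁)/ln(z₂/z₁) = ln(17.2/7.75)/ln(140.0/19.0) = 0.79722/1.99720 = 0.3992
Extrapolate from 140.0 m to 247.0 m: V₃ = 17.2 × (247.0/140.0)^0.3992 = 17.2 × 1.2544 = 21.5750 m/s

21.57 m/s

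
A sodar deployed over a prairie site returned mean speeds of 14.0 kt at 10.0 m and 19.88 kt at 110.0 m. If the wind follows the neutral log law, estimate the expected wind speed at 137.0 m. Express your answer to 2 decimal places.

20.42 kt

Log law: V ∝ ln(z/z₀). From the pair, with r = V₁/V₂ = 0.70423,
ln z₀ = (ln z₁ − r·ln z₂)/(1 − r) = (2.3026 − 0.70423×4.7005)/0.29577 = -3.4067 → z₀ = 0.03315 m
V₃ = V₁ · ln(z₃/z₀)/ln(z₁/z₀) = 14.0 × 8.3267/5.7093 = 20.4182 kt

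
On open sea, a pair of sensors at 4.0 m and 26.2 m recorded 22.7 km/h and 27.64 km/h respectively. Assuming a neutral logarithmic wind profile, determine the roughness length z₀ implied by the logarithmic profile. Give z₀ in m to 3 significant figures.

Log law: V(z) ∝ ln(z/z₀). With r = V₁/V₂ = 22.7/27.64 = 0.82127,
r · ln(z₂/z₀) = ln(z₁/z₀) ⇒ ln z₀ = (ln z₁ − r·ln z₂)/(1 − r)
ln z₀ = (1.38629 − 0.82127×3.26576) / 0.17873 = -7.2501
z₀ = exp(-7.2501) = 0.0007101 m

z₀ ≈ 0.000710 m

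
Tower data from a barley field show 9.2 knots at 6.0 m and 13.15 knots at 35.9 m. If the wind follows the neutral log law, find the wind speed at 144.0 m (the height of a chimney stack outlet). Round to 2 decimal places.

Log law: V ∝ ln(z/z₀). From the pair, with r = V₁/V₂ = 0.69962,
ln z₀ = (ln z₁ − r·ln z₂)/(1 − r) = (1.7918 − 0.69962×3.5807)/0.30038 = -2.3750 → z₀ = 0.09302 m
V₃ = V₁ · ln(z₃/z₀)/ln(z₁/z₀) = 9.2 × 7.3448/4.1667 = 16.2170 knots

16.22 knots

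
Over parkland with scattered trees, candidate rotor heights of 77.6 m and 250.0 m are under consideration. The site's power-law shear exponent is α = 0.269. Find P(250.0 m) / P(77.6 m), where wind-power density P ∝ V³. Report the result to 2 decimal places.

2.57

Speed ratio: V_B/V_A = (z_B/z_A)^α = (250.0/77.6)^0.269 = (3.2216)^0.269 = 1.36985
Power-density ratio: P_B/P_A = (V_B/V_A)³ = (1.36985)³ = 2.57051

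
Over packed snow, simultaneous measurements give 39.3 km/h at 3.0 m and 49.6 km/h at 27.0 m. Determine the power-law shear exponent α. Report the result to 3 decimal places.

Power law: V₂/V₁ = (z₂/z₁)^α ⇒ α = ln(V₂/V₁) / ln(z₂/z₁)
α = ln(49.6/39.3) / ln(27.0/3.0) = ln(1.2621) / ln(9.0000)
  = 0.23277 / 2.19722 = 0.10594

α ≈ 0.106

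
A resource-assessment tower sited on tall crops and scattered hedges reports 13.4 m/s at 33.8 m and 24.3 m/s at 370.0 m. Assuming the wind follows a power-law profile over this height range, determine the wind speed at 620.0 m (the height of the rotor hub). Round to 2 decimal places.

27.63 m/s

First find α: α = ln(V₂/V₁)/ln(z₂/z₁) = ln(24.3/13.4)/ln(370.0/33.8) = 0.59522/2.39304 = 0.2487
Extrapolate from 370.0 m to 620.0 m: V₃ = 24.3 × (620.0/370.0)^0.2487 = 24.3 × 1.1370 = 27.6292 m/s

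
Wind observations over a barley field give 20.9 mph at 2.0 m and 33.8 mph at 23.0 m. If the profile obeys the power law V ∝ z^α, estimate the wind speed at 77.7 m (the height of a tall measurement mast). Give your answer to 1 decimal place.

First find α: α = ln(V₂/V₁)/ln(z₂/z₁) = ln(33.8/20.9)/ln(23.0/2.0) = 0.48071/2.44235 = 0.1968
Extrapolate from 23.0 m to 77.7 m: V₃ = 33.8 × (77.7/23.0)^0.1968 = 33.8 × 1.2707 = 42.9513 mph

43.0 mph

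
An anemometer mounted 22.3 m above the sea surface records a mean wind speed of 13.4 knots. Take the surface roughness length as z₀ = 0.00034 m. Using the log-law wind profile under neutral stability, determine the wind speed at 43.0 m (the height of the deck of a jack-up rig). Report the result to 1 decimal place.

Log law: V(z) ∝ ln(z/z₀), so V₂/V₁ = ln(z₂/z₀) / ln(z₁/z₀).
ln(43.0/0.00034) = 11.7478, ln(22.3/0.00034) = 11.0912
V₂ = 13.4 × 11.7478/11.0912 = 13.4 × 1.0592 = 14.1933 knots

14.2 knots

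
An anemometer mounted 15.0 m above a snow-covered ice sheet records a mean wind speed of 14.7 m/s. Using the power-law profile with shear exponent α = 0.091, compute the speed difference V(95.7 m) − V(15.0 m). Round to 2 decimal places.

2.70 m/s

Power law: V₂ = V₁ · (z₂/z₁)^α = 14.7 × (6.3800)^0.091 = 17.4003 m/s
ΔV = 17.4003 − 14.7 = 2.7003 m/s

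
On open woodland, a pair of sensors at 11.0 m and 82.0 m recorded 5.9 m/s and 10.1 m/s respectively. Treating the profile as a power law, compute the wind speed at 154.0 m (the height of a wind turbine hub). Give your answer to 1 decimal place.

First find α: α = ln(V₂/V₁)/ln(z₂/z₁) = ln(10.1/5.9)/ln(82.0/11.0) = 0.53758/2.00882 = 0.2676
Extrapolate from 82.0 m to 154.0 m: V₃ = 10.1 × (154.0/82.0)^0.2676 = 10.1 × 1.1837 = 11.9555 m/s

12.0 m/s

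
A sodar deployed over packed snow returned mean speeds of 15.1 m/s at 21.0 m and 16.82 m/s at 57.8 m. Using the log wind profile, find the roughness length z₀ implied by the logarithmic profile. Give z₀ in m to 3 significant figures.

Log law: V(z) ∝ ln(z/z₀). With r = V₁/V₂ = 15.1/16.82 = 0.89774,
r · ln(z₂/z₀) = ln(z₁/z₀) ⇒ ln z₀ = (ln z₁ − r·ln z₂)/(1 − r)
ln z₀ = (3.04452 − 0.89774×4.05699) / 0.10226 = -5.8440
z₀ = exp(-5.8440) = 0.002897 m

z₀ ≈ 0.00290 m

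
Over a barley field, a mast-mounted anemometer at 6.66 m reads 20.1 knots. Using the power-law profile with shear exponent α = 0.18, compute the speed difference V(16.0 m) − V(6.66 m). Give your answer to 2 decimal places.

Power law: V₂ = V₁ · (z₂/z₁)^α = 20.1 × (2.4024)^0.18 = 23.5349 knots
ΔV = 23.5349 − 20.1 = 3.4349 knots

3.43 knots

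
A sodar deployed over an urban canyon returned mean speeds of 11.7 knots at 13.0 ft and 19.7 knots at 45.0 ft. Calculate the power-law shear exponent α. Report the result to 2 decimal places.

α ≈ 0.42

Power law: V₂/V₁ = (z₂/z₁)^α ⇒ α = ln(V₂/V₁) / ln(z₂/z₁)
α = ln(19.7/11.7) / ln(45.0/13.0) = ln(1.6838) / ln(3.4615)
  = 0.52103 / 1.24171 = 0.41961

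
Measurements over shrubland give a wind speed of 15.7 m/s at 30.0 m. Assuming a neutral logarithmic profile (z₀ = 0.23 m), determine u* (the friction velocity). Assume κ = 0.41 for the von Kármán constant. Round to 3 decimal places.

u* ≈ 1.322 m/s

Log law: V(z) = (u*/κ) · ln(z/z₀) ⇒ u* = κ · V / ln(z/z₀)
u* = 0.41 × 15.7 / ln(30.0/0.23) = 0.41 × 15.7 / 4.8709
   = 6.4370 / 4.8709 = 1.3215 m/s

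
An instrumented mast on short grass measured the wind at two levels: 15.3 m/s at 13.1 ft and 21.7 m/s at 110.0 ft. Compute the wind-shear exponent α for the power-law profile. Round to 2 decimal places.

Power law: V₂/V₁ = (z₂/z₁)^α ⇒ α = ln(V₂/V₁) / ln(z₂/z₁)
α = ln(21.7/15.3) / ln(110.0/13.1) = ln(1.4183) / ln(8.3969)
  = 0.34946 / 2.12787 = 0.16423

α ≈ 0.16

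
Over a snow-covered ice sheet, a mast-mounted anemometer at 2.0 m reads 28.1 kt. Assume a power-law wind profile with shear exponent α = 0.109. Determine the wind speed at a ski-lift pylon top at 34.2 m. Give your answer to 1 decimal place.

Power-law profile: V₂ = V₁ · (z₂/z₁)^α
V₂ = 28.1 × (34.2/2.0)^0.109 = 28.1 × (17.1000)^0.109
    = 28.1 × 1.3627 = 38.2915 kt

38.3 kt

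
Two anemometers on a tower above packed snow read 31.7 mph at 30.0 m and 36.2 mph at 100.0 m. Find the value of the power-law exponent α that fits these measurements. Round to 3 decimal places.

α ≈ 0.110

Power law: V₂/V₁ = (z₂/z₁)^α ⇒ α = ln(V₂/V₁) / ln(z₂/z₁)
α = ln(36.2/31.7) / ln(100.0/30.0) = ln(1.1420) / ln(3.3333)
  = 0.13274 / 1.20397 = 0.11025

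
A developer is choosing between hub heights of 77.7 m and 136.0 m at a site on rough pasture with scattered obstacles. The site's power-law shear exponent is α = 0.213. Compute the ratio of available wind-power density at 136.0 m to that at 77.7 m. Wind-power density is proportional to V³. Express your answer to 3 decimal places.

Speed ratio: V_B/V_A = (z_B/z_A)^α = (136.0/77.7)^0.213 = (1.7503)^0.213 = 1.12664
Power-density ratio: P_B/P_A = (V_B/V_A)³ = (1.12664)³ = 1.43005

1.430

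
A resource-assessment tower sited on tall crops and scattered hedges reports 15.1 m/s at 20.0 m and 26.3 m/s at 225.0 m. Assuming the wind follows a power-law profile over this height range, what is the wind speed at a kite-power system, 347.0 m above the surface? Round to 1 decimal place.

First find α: α = ln(V₂/V₁)/ln(z₂/z₁) = ln(26.3/15.1)/ln(225.0/20.0) = 0.55487/2.42037 = 0.2293
Extrapolate from 225.0 m to 347.0 m: V₃ = 26.3 × (347.0/225.0)^0.2293 = 26.3 × 1.1044 = 29.0462 m/s

29.0 m/s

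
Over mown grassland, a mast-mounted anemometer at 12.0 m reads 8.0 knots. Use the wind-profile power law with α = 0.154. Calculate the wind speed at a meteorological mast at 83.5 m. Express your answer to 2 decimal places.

Power-law profile: V₂ = V₁ · (z₂/z₁)^α
V₂ = 8.0 × (83.5/12.0)^0.154 = 8.0 × (6.9583)^0.154
    = 8.0 × 1.3482 = 10.7854 knots

10.79 knots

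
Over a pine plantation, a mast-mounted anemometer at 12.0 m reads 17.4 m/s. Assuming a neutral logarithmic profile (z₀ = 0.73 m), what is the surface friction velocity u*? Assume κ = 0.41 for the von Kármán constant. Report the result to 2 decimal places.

u* ≈ 2.55 m/s

Log law: V(z) = (u*/κ) · ln(z/z₀) ⇒ u* = κ · V / ln(z/z₀)
u* = 0.41 × 17.4 / ln(12.0/0.73) = 0.41 × 17.4 / 2.7996
   = 7.1340 / 2.7996 = 2.5482 m/s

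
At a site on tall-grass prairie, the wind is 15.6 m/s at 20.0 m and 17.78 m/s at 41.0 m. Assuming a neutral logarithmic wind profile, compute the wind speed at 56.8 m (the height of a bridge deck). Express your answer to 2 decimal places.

18.77 m/s

Log law: V ∝ ln(z/z₀). From the pair, with r = V₁/V₂ = 0.87739,
ln z₀ = (ln z₁ − r·ln z₂)/(1 − r) = (2.9957 − 0.87739×3.7136)/0.12261 = -2.1411 → z₀ = 0.1175 m
V₃ = V₁ · ln(z₃/z₀)/ln(z₁/z₀) = 15.6 × 6.1806/5.1368 = 18.7699 m/s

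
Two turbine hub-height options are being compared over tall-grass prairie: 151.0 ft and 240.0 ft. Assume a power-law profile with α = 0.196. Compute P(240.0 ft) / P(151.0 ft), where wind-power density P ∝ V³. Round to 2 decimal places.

1.31

Speed ratio: V_B/V_A = (z_B/z_A)^α = (240.0/151.0)^0.196 = (1.5894)^0.196 = 1.09507
Power-density ratio: P_B/P_A = (V_B/V_A)³ = (1.09507)³ = 1.31318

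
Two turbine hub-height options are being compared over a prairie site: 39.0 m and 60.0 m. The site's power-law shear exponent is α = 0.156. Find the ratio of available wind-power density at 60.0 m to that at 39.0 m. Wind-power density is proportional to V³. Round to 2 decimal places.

Speed ratio: V_B/V_A = (z_B/z_A)^α = (60.0/39.0)^0.156 = (1.5385)^0.156 = 1.06951
Power-density ratio: P_B/P_A = (V_B/V_A)³ = (1.06951)³ = 1.22337

1.22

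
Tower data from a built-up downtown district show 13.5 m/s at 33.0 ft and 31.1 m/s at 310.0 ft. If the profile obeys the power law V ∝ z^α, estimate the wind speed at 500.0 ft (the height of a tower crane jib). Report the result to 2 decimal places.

First find α: α = ln(V₂/V₁)/ln(z₂/z₁) = ln(31.1/13.5)/ln(310.0/33.0) = 0.83452/2.24006 = 0.3725
Extrapolate from 310.0 ft to 500.0 ft: V₃ = 31.1 × (500.0/310.0)^0.3725 = 31.1 × 1.1949 = 37.1624 m/s

37.16 m/s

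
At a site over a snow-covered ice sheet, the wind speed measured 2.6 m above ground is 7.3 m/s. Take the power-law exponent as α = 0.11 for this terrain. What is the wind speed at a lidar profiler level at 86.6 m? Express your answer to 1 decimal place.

Power-law profile: V₂ = V₁ · (z₂/z₁)^α
V₂ = 7.3 × (86.6/2.6)^0.11 = 7.3 × (33.3077)^0.11
    = 7.3 × 1.4706 = 10.7350 m/s

10.7 m/s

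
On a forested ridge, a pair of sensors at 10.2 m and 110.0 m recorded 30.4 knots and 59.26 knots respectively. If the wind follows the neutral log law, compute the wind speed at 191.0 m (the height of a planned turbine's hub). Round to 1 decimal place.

Log law: V ∝ ln(z/z₀). From the pair, with r = V₁/V₂ = 0.51299,
ln z₀ = (ln z₁ − r·ln z₂)/(1 − r) = (2.3224 − 0.51299×4.7005)/0.48701 = -0.1826 → z₀ = 0.8331 m
V₃ = V₁ · ln(z₃/z₀)/ln(z₁/z₀) = 30.4 × 5.4349/2.5050 = 65.9564 knots

66.0 knots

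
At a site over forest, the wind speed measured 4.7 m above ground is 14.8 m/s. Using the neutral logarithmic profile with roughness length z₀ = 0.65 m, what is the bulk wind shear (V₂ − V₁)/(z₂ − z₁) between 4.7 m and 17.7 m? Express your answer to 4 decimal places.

Log law: V₂ = V₁ · ln(z₂/z₀)/ln(z₁/z₀) = 14.8 × 3.3043/1.9783 = 24.7198 m/s
ΔV/Δz = (24.7198 − 14.8)/(17.7 − 4.7) = 9.9198/13.0000 = 0.76306 m/s/m

0.7631 m/s/m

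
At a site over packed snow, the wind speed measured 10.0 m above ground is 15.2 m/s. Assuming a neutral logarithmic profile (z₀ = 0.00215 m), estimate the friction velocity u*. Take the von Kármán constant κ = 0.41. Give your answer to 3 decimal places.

Log law: V(z) = (u*/κ) · ln(z/z₀) ⇒ u* = κ · V / ln(z/z₀)
u* = 0.41 × 15.2 / ln(10.0/0.00215) = 0.41 × 15.2 / 8.4449
   = 6.2320 / 8.4449 = 0.7380 m/s

u* ≈ 0.738 m/s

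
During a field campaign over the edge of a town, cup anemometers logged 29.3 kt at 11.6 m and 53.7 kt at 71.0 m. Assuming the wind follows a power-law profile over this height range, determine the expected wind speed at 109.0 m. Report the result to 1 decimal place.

First find α: α = ln(V₂/V₁)/ln(z₂/z₁) = ln(53.7/29.3)/ln(71.0/11.6) = 0.60583/1.81167 = 0.3344
Extrapolate from 71.0 m to 109.0 m: V₃ = 53.7 × (109.0/71.0)^0.3344 = 53.7 × 1.1541 = 61.9768 kt

62.0 kt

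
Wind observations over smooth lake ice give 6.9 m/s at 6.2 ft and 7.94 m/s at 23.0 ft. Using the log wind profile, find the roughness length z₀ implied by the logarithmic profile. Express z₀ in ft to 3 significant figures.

z₀ ≈ 0.00104 ft

Log law: V(z) ∝ ln(z/z₀). With r = V₁/V₂ = 6.9/7.94 = 0.86902,
r · ln(z₂/z₀) = ln(z₁/z₀) ⇒ ln z₀ = (ln z₁ − r·ln z₂)/(1 − r)
ln z₀ = (1.82455 − 0.86902×3.13549) / 0.13098 = -6.8731
z₀ = exp(-6.8731) = 0.001035 ft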